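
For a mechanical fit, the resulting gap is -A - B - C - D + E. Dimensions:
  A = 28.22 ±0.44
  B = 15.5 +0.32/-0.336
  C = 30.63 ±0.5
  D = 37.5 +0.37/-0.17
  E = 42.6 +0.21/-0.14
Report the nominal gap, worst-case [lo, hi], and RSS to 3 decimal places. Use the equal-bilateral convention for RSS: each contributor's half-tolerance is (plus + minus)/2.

nominal=-69.250 wc=[-71.020,-67.594] rss=0.809

Stack each dimension's contribution:
  -A: nom -28.220 → Σnom=-28.220; wc +0.440/-0.440 → slack +0.440/-0.440; half-tol=0.440, Σhalf²=0.193600
  -B: nom -15.500 → Σnom=-43.720; wc +0.336/-0.320 → slack +0.776/-0.760; half-tol=0.328, Σhalf²=0.301184
  -C: nom -30.630 → Σnom=-74.350; wc +0.500/-0.500 → slack +1.276/-1.260; half-tol=0.500, Σhalf²=0.551184
  -D: nom -37.500 → Σnom=-111.850; wc +0.170/-0.370 → slack +1.446/-1.630; half-tol=0.270, Σhalf²=0.624084
  +E: nom +42.600 → Σnom=-69.250; wc +0.210/-0.140 → slack +1.656/-1.770; half-tol=0.175, Σhalf²=0.654709
Nominal = -69.250. Worst-case = [-69.250 - 1.770, -69.250 + 1.656] = [-71.020, -67.594]. RSS = √0.654709 = 0.809.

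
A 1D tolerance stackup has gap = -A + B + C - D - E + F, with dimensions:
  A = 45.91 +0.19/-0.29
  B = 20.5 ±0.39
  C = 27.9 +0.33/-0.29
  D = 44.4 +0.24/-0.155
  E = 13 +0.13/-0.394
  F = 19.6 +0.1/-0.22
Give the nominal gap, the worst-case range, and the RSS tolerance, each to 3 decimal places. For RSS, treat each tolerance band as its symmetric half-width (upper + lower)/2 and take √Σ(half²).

Stack each dimension's contribution:
  -A: nom -45.910 → Σnom=-45.910; wc +0.290/-0.190 → slack +0.290/-0.190; half-tol=0.240, Σhalf²=0.057600
  +B: nom +20.500 → Σnom=-25.410; wc +0.390/-0.390 → slack +0.680/-0.580; half-tol=0.390, Σhalf²=0.209700
  +C: nom +27.900 → Σnom=2.490; wc +0.330/-0.290 → slack +1.010/-0.870; half-tol=0.310, Σhalf²=0.305800
  -D: nom -44.400 → Σnom=-41.910; wc +0.155/-0.240 → slack +1.165/-1.110; half-tol=0.198, Σhalf²=0.344806
  -E: nom -13.000 → Σnom=-54.910; wc +0.394/-0.130 → slack +1.559/-1.240; half-tol=0.262, Σhalf²=0.413450
  +F: nom +19.600 → Σnom=-35.310; wc +0.100/-0.220 → slack +1.659/-1.460; half-tol=0.160, Σhalf²=0.439050
Nominal = -35.310. Worst-case = [-35.310 - 1.460, -35.310 + 1.659] = [-36.770, -33.651]. RSS = √0.439050 = 0.663.

nominal=-35.310 wc=[-36.770,-33.651] rss=0.663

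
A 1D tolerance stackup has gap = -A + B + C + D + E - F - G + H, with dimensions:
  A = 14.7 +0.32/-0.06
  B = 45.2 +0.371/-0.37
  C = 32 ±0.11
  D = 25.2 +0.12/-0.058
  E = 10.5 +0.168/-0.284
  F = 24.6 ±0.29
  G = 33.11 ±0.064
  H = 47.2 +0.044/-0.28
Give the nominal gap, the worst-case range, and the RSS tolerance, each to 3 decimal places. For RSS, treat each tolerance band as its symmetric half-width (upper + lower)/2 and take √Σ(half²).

Stack each dimension's contribution:
  -A: nom -14.700 → Σnom=-14.700; wc +0.060/-0.320 → slack +0.060/-0.320; half-tol=0.190, Σhalf²=0.036100
  +B: nom +45.200 → Σnom=30.500; wc +0.371/-0.370 → slack +0.431/-0.690; half-tol=0.370, Σhalf²=0.173370
  +C: nom +32.000 → Σnom=62.500; wc +0.110/-0.110 → slack +0.541/-0.800; half-tol=0.110, Σhalf²=0.185470
  +D: nom +25.200 → Σnom=87.700; wc +0.120/-0.058 → slack +0.661/-0.858; half-tol=0.089, Σhalf²=0.193391
  +E: nom +10.500 → Σnom=98.200; wc +0.168/-0.284 → slack +0.829/-1.142; half-tol=0.226, Σhalf²=0.244467
  -F: nom -24.600 → Σnom=73.600; wc +0.290/-0.290 → slack +1.119/-1.432; half-tol=0.290, Σhalf²=0.328567
  -G: nom -33.110 → Σnom=40.490; wc +0.064/-0.064 → slack +1.183/-1.496; half-tol=0.064, Σhalf²=0.332663
  +H: nom +47.200 → Σnom=87.690; wc +0.044/-0.280 → slack +1.227/-1.776; half-tol=0.162, Σhalf²=0.358907
Nominal = 87.690. Worst-case = [87.690 - 1.776, 87.690 + 1.227] = [85.914, 88.917]. RSS = √0.358907 = 0.599.

nominal=87.690 wc=[85.914,88.917] rss=0.599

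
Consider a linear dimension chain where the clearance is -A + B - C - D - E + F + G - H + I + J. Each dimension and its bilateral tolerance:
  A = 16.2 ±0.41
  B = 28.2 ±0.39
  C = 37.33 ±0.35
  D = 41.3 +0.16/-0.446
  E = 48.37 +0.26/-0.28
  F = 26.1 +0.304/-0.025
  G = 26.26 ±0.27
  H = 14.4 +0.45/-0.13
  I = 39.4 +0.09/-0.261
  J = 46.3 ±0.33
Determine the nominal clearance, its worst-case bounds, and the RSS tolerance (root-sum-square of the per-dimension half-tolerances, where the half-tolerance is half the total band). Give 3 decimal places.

Stack each dimension's contribution:
  -A: nom -16.200 → Σnom=-16.200; wc +0.410/-0.410 → slack +0.410/-0.410; half-tol=0.410, Σhalf²=0.168100
  +B: nom +28.200 → Σnom=12.000; wc +0.390/-0.390 → slack +0.800/-0.800; half-tol=0.390, Σhalf²=0.320200
  -C: nom -37.330 → Σnom=-25.330; wc +0.350/-0.350 → slack +1.150/-1.150; half-tol=0.350, Σhalf²=0.442700
  -D: nom -41.300 → Σnom=-66.630; wc +0.446/-0.160 → slack +1.596/-1.310; half-tol=0.303, Σhalf²=0.534509
  -E: nom -48.370 → Σnom=-115.000; wc +0.280/-0.260 → slack +1.876/-1.570; half-tol=0.270, Σhalf²=0.607409
  +F: nom +26.100 → Σnom=-88.900; wc +0.304/-0.025 → slack +2.180/-1.595; half-tol=0.165, Σhalf²=0.634469
  +G: nom +26.260 → Σnom=-62.640; wc +0.270/-0.270 → slack +2.450/-1.865; half-tol=0.270, Σhalf²=0.707369
  -H: nom -14.400 → Σnom=-77.040; wc +0.130/-0.450 → slack +2.580/-2.315; half-tol=0.290, Σhalf²=0.791469
  +I: nom +39.400 → Σnom=-37.640; wc +0.090/-0.261 → slack +2.670/-2.576; half-tol=0.175, Σhalf²=0.822269
  +J: nom +46.300 → Σnom=8.660; wc +0.330/-0.330 → slack +3.000/-2.906; half-tol=0.330, Σhalf²=0.931169
Nominal = 8.660. Worst-case = [8.660 - 2.906, 8.660 + 3.000] = [5.754, 11.660]. RSS = √0.931169 = 0.965.

nominal=8.660 wc=[5.754,11.660] rss=0.965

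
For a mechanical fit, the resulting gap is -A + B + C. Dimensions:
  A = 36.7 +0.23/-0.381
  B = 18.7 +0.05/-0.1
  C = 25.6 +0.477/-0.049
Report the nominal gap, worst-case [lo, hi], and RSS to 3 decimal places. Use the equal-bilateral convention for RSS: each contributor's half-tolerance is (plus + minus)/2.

nominal=7.600 wc=[7.221,8.508] rss=0.410

Stack each dimension's contribution:
  -A: nom -36.700 → Σnom=-36.700; wc +0.381/-0.230 → slack +0.381/-0.230; half-tol=0.305, Σhalf²=0.093330
  +B: nom +18.700 → Σnom=-18.000; wc +0.050/-0.100 → slack +0.431/-0.330; half-tol=0.075, Σhalf²=0.098955
  +C: nom +25.600 → Σnom=7.600; wc +0.477/-0.049 → slack +0.908/-0.379; half-tol=0.263, Σhalf²=0.168124
Nominal = 7.600. Worst-case = [7.600 - 0.379, 7.600 + 0.908] = [7.221, 8.508]. RSS = √0.168124 = 0.410.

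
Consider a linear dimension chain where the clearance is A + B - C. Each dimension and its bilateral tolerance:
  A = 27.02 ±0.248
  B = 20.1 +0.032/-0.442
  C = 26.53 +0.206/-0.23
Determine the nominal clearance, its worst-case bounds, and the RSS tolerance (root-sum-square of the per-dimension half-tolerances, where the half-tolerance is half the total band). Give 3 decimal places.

nominal=20.590 wc=[19.694,21.100] rss=0.406

Stack each dimension's contribution:
  +A: nom +27.020 → Σnom=27.020; wc +0.248/-0.248 → slack +0.248/-0.248; half-tol=0.248, Σhalf²=0.061504
  +B: nom +20.100 → Σnom=47.120; wc +0.032/-0.442 → slack +0.280/-0.690; half-tol=0.237, Σhalf²=0.117673
  -C: nom -26.530 → Σnom=20.590; wc +0.230/-0.206 → slack +0.510/-0.896; half-tol=0.218, Σhalf²=0.165197
Nominal = 20.590. Worst-case = [20.590 - 0.896, 20.590 + 0.510] = [19.694, 21.100]. RSS = √0.165197 = 0.406.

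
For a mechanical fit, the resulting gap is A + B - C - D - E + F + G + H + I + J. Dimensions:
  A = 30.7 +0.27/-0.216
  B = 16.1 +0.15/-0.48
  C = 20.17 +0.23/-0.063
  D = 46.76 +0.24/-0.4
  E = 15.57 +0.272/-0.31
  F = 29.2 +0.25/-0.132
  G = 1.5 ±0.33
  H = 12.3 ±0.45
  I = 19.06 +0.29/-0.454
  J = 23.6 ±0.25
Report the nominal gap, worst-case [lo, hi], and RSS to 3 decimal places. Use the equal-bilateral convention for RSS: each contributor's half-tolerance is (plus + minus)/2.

Stack each dimension's contribution:
  +A: nom +30.700 → Σnom=30.700; wc +0.270/-0.216 → slack +0.270/-0.216; half-tol=0.243, Σhalf²=0.059049
  +B: nom +16.100 → Σnom=46.800; wc +0.150/-0.480 → slack +0.420/-0.696; half-tol=0.315, Σhalf²=0.158274
  -C: nom -20.170 → Σnom=26.630; wc +0.063/-0.230 → slack +0.483/-0.926; half-tol=0.147, Σhalf²=0.179736
  -D: nom -46.760 → Σnom=-20.130; wc +0.400/-0.240 → slack +0.883/-1.166; half-tol=0.320, Σhalf²=0.282136
  -E: nom -15.570 → Σnom=-35.700; wc +0.310/-0.272 → slack +1.193/-1.438; half-tol=0.291, Σhalf²=0.366817
  +F: nom +29.200 → Σnom=-6.500; wc +0.250/-0.132 → slack +1.443/-1.570; half-tol=0.191, Σhalf²=0.403298
  +G: nom +1.500 → Σnom=-5.000; wc +0.330/-0.330 → slack +1.773/-1.900; half-tol=0.330, Σhalf²=0.512198
  +H: nom +12.300 → Σnom=7.300; wc +0.450/-0.450 → slack +2.223/-2.350; half-tol=0.450, Σhalf²=0.714698
  +I: nom +19.060 → Σnom=26.360; wc +0.290/-0.454 → slack +2.513/-2.804; half-tol=0.372, Σhalf²=0.853082
  +J: nom +23.600 → Σnom=49.960; wc +0.250/-0.250 → slack +2.763/-3.054; half-tol=0.250, Σhalf²=0.915582
Nominal = 49.960. Worst-case = [49.960 - 3.054, 49.960 + 2.763] = [46.906, 52.723]. RSS = √0.915582 = 0.957.

nominal=49.960 wc=[46.906,52.723] rss=0.957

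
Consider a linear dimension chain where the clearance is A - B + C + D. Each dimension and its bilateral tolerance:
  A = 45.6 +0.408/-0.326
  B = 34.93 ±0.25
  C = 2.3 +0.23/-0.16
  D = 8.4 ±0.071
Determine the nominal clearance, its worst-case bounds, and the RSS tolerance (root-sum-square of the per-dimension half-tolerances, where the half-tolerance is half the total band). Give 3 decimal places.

nominal=21.370 wc=[20.563,22.329] rss=0.490

Stack each dimension's contribution:
  +A: nom +45.600 → Σnom=45.600; wc +0.408/-0.326 → slack +0.408/-0.326; half-tol=0.367, Σhalf²=0.134689
  -B: nom -34.930 → Σnom=10.670; wc +0.250/-0.250 → slack +0.658/-0.576; half-tol=0.250, Σhalf²=0.197189
  +C: nom +2.300 → Σnom=12.970; wc +0.230/-0.160 → slack +0.888/-0.736; half-tol=0.195, Σhalf²=0.235214
  +D: nom +8.400 → Σnom=21.370; wc +0.071/-0.071 → slack +0.959/-0.807; half-tol=0.071, Σhalf²=0.240255
Nominal = 21.370. Worst-case = [21.370 - 0.807, 21.370 + 0.959] = [20.563, 22.329]. RSS = √0.240255 = 0.490.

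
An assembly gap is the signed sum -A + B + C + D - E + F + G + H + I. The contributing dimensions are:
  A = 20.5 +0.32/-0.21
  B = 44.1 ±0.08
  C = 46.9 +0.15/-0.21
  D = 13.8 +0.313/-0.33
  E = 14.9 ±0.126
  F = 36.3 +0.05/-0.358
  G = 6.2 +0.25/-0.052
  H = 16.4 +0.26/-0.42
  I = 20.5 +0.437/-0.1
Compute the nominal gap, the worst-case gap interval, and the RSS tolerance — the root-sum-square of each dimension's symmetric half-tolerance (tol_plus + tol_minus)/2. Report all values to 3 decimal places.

nominal=148.800 wc=[146.804,150.676] rss=0.693

Stack each dimension's contribution:
  -A: nom -20.500 → Σnom=-20.500; wc +0.210/-0.320 → slack +0.210/-0.320; half-tol=0.265, Σhalf²=0.070225
  +B: nom +44.100 → Σnom=23.600; wc +0.080/-0.080 → slack +0.290/-0.400; half-tol=0.080, Σhalf²=0.076625
  +C: nom +46.900 → Σnom=70.500; wc +0.150/-0.210 → slack +0.440/-0.610; half-tol=0.180, Σhalf²=0.109025
  +D: nom +13.800 → Σnom=84.300; wc +0.313/-0.330 → slack +0.753/-0.940; half-tol=0.322, Σhalf²=0.212387
  -E: nom -14.900 → Σnom=69.400; wc +0.126/-0.126 → slack +0.879/-1.066; half-tol=0.126, Σhalf²=0.228263
  +F: nom +36.300 → Σnom=105.700; wc +0.050/-0.358 → slack +0.929/-1.424; half-tol=0.204, Σhalf²=0.269879
  +G: nom +6.200 → Σnom=111.900; wc +0.250/-0.052 → slack +1.179/-1.476; half-tol=0.151, Σhalf²=0.292680
  +H: nom +16.400 → Σnom=128.300; wc +0.260/-0.420 → slack +1.439/-1.896; half-tol=0.340, Σhalf²=0.408280
  +I: nom +20.500 → Σnom=148.800; wc +0.437/-0.100 → slack +1.876/-1.996; half-tol=0.269, Σhalf²=0.480373
Nominal = 148.800. Worst-case = [148.800 - 1.996, 148.800 + 1.876] = [146.804, 150.676]. RSS = √0.480373 = 0.693.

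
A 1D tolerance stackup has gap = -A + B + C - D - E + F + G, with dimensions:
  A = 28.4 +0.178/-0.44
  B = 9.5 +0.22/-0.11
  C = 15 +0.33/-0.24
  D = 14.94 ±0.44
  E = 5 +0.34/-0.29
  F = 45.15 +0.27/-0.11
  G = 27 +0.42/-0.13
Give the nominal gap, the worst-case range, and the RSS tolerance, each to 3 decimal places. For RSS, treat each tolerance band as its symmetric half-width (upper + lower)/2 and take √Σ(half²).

nominal=48.310 wc=[46.762,50.720] rss=0.780

Stack each dimension's contribution:
  -A: nom -28.400 → Σnom=-28.400; wc +0.440/-0.178 → slack +0.440/-0.178; half-tol=0.309, Σhalf²=0.095481
  +B: nom +9.500 → Σnom=-18.900; wc +0.220/-0.110 → slack +0.660/-0.288; half-tol=0.165, Σhalf²=0.122706
  +C: nom +15.000 → Σnom=-3.900; wc +0.330/-0.240 → slack +0.990/-0.528; half-tol=0.285, Σhalf²=0.203931
  -D: nom -14.940 → Σnom=-18.840; wc +0.440/-0.440 → slack +1.430/-0.968; half-tol=0.440, Σhalf²=0.397531
  -E: nom -5.000 → Σnom=-23.840; wc +0.290/-0.340 → slack +1.720/-1.308; half-tol=0.315, Σhalf²=0.496756
  +F: nom +45.150 → Σnom=21.310; wc +0.270/-0.110 → slack +1.990/-1.418; half-tol=0.190, Σhalf²=0.532856
  +G: nom +27.000 → Σnom=48.310; wc +0.420/-0.130 → slack +2.410/-1.548; half-tol=0.275, Σhalf²=0.608481
Nominal = 48.310. Worst-case = [48.310 - 1.548, 48.310 + 2.410] = [46.762, 50.720]. RSS = √0.608481 = 0.780.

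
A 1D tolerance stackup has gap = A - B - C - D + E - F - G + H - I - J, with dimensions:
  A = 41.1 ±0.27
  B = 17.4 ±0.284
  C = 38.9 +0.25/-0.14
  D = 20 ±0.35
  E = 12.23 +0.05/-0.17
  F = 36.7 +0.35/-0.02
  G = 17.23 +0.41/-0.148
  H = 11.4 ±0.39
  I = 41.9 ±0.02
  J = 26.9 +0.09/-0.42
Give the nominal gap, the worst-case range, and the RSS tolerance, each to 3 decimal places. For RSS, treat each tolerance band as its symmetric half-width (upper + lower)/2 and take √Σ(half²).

Stack each dimension's contribution:
  +A: nom +41.100 → Σnom=41.100; wc +0.270/-0.270 → slack +0.270/-0.270; half-tol=0.270, Σhalf²=0.072900
  -B: nom -17.400 → Σnom=23.700; wc +0.284/-0.284 → slack +0.554/-0.554; half-tol=0.284, Σhalf²=0.153556
  -C: nom -38.900 → Σnom=-15.200; wc +0.140/-0.250 → slack +0.694/-0.804; half-tol=0.195, Σhalf²=0.191581
  -D: nom -20.000 → Σnom=-35.200; wc +0.350/-0.350 → slack +1.044/-1.154; half-tol=0.350, Σhalf²=0.314081
  +E: nom +12.230 → Σnom=-22.970; wc +0.050/-0.170 → slack +1.094/-1.324; half-tol=0.110, Σhalf²=0.326181
  -F: nom -36.700 → Σnom=-59.670; wc +0.020/-0.350 → slack +1.114/-1.674; half-tol=0.185, Σhalf²=0.360406
  -G: nom -17.230 → Σnom=-76.900; wc +0.148/-0.410 → slack +1.262/-2.084; half-tol=0.279, Σhalf²=0.438247
  +H: nom +11.400 → Σnom=-65.500; wc +0.390/-0.390 → slack +1.652/-2.474; half-tol=0.390, Σhalf²=0.590347
  -I: nom -41.900 → Σnom=-107.400; wc +0.020/-0.020 → slack +1.672/-2.494; half-tol=0.020, Σhalf²=0.590747
  -J: nom -26.900 → Σnom=-134.300; wc +0.420/-0.090 → slack +2.092/-2.584; half-tol=0.255, Σhalf²=0.655772
Nominal = -134.300. Worst-case = [-134.300 - 2.584, -134.300 + 2.092] = [-136.884, -132.208]. RSS = √0.655772 = 0.810.

nominal=-134.300 wc=[-136.884,-132.208] rss=0.810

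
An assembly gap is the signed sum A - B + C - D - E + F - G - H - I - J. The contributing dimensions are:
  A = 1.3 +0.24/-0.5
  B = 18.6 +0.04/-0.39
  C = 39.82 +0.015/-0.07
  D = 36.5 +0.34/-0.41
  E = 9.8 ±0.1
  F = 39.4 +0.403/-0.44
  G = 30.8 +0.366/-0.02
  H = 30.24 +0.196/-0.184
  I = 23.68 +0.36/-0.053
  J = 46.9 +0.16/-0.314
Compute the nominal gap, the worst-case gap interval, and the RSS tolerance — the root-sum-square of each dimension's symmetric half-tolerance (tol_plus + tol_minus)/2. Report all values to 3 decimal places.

nominal=-116.000 wc=[-118.572,-113.871] rss=0.828

Stack each dimension's contribution:
  +A: nom +1.300 → Σnom=1.300; wc +0.240/-0.500 → slack +0.240/-0.500; half-tol=0.370, Σhalf²=0.136900
  -B: nom -18.600 → Σnom=-17.300; wc +0.390/-0.040 → slack +0.630/-0.540; half-tol=0.215, Σhalf²=0.183125
  +C: nom +39.820 → Σnom=22.520; wc +0.015/-0.070 → slack +0.645/-0.610; half-tol=0.043, Σhalf²=0.184931
  -D: nom -36.500 → Σnom=-13.980; wc +0.410/-0.340 → slack +1.055/-0.950; half-tol=0.375, Σhalf²=0.325556
  -E: nom -9.800 → Σnom=-23.780; wc +0.100/-0.100 → slack +1.155/-1.050; half-tol=0.100, Σhalf²=0.335556
  +F: nom +39.400 → Σnom=15.620; wc +0.403/-0.440 → slack +1.558/-1.490; half-tol=0.421, Σhalf²=0.513219
  -G: nom -30.800 → Σnom=-15.180; wc +0.020/-0.366 → slack +1.578/-1.856; half-tol=0.193, Σhalf²=0.550467
  -H: nom -30.240 → Σnom=-45.420; wc +0.184/-0.196 → slack +1.762/-2.052; half-tol=0.190, Σhalf²=0.586568
  -I: nom -23.680 → Σnom=-69.100; wc +0.053/-0.360 → slack +1.815/-2.412; half-tol=0.206, Σhalf²=0.629210
  -J: nom -46.900 → Σnom=-116.000; wc +0.314/-0.160 → slack +2.129/-2.572; half-tol=0.237, Σhalf²=0.685379
Nominal = -116.000. Worst-case = [-116.000 - 2.572, -116.000 + 2.129] = [-118.572, -113.871]. RSS = √0.685379 = 0.828.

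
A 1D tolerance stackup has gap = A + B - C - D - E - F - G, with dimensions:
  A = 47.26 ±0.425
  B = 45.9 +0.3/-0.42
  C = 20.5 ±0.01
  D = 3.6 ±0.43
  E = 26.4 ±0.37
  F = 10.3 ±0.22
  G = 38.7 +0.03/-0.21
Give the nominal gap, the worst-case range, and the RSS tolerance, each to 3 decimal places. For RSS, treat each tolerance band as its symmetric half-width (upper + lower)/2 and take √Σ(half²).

nominal=-6.340 wc=[-8.245,-4.375] rss=0.834

Stack each dimension's contribution:
  +A: nom +47.260 → Σnom=47.260; wc +0.425/-0.425 → slack +0.425/-0.425; half-tol=0.425, Σhalf²=0.180625
  +B: nom +45.900 → Σnom=93.160; wc +0.300/-0.420 → slack +0.725/-0.845; half-tol=0.360, Σhalf²=0.310225
  -C: nom -20.500 → Σnom=72.660; wc +0.010/-0.010 → slack +0.735/-0.855; half-tol=0.010, Σhalf²=0.310325
  -D: nom -3.600 → Σnom=69.060; wc +0.430/-0.430 → slack +1.165/-1.285; half-tol=0.430, Σhalf²=0.495225
  -E: nom -26.400 → Σnom=42.660; wc +0.370/-0.370 → slack +1.535/-1.655; half-tol=0.370, Σhalf²=0.632125
  -F: nom -10.300 → Σnom=32.360; wc +0.220/-0.220 → slack +1.755/-1.875; half-tol=0.220, Σhalf²=0.680525
  -G: nom -38.700 → Σnom=-6.340; wc +0.210/-0.030 → slack +1.965/-1.905; half-tol=0.120, Σhalf²=0.694925
Nominal = -6.340. Worst-case = [-6.340 - 1.905, -6.340 + 1.965] = [-8.245, -4.375]. RSS = √0.694925 = 0.834.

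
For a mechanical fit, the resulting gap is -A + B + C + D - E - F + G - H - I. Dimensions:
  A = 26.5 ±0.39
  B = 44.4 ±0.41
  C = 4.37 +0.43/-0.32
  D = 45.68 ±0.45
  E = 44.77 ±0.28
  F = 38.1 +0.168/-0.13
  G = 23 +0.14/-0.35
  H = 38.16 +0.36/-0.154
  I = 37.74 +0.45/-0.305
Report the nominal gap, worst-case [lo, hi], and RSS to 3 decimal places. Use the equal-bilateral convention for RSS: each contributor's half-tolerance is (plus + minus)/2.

Stack each dimension's contribution:
  -A: nom -26.500 → Σnom=-26.500; wc +0.390/-0.390 → slack +0.390/-0.390; half-tol=0.390, Σhalf²=0.152100
  +B: nom +44.400 → Σnom=17.900; wc +0.410/-0.410 → slack +0.800/-0.800; half-tol=0.410, Σhalf²=0.320200
  +C: nom +4.370 → Σnom=22.270; wc +0.430/-0.320 → slack +1.230/-1.120; half-tol=0.375, Σhalf²=0.460825
  +D: nom +45.680 → Σnom=67.950; wc +0.450/-0.450 → slack +1.680/-1.570; half-tol=0.450, Σhalf²=0.663325
  -E: nom -44.770 → Σnom=23.180; wc +0.280/-0.280 → slack +1.960/-1.850; half-tol=0.280, Σhalf²=0.741725
  -F: nom -38.100 → Σnom=-14.920; wc +0.130/-0.168 → slack +2.090/-2.018; half-tol=0.149, Σhalf²=0.763926
  +G: nom +23.000 → Σnom=8.080; wc +0.140/-0.350 → slack +2.230/-2.368; half-tol=0.245, Σhalf²=0.823951
  -H: nom -38.160 → Σnom=-30.080; wc +0.154/-0.360 → slack +2.384/-2.728; half-tol=0.257, Σhalf²=0.890000
  -I: nom -37.740 → Σnom=-67.820; wc +0.305/-0.450 → slack +2.689/-3.178; half-tol=0.378, Σhalf²=1.032506
Nominal = -67.820. Worst-case = [-67.820 - 3.178, -67.820 + 2.689] = [-70.998, -65.131]. RSS = √1.032506 = 1.016.

nominal=-67.820 wc=[-70.998,-65.131] rss=1.016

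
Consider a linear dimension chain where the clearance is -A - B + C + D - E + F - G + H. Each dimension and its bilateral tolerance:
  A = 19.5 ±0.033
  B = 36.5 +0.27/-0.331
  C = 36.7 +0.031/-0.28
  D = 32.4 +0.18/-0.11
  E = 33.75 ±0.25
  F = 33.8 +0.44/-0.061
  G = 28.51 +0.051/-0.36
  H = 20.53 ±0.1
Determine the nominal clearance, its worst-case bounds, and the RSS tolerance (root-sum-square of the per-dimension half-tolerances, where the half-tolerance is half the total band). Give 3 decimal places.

nominal=5.170 wc=[4.015,6.895] rss=0.560

Stack each dimension's contribution:
  -A: nom -19.500 → Σnom=-19.500; wc +0.033/-0.033 → slack +0.033/-0.033; half-tol=0.033, Σhalf²=0.001089
  -B: nom -36.500 → Σnom=-56.000; wc +0.331/-0.270 → slack +0.364/-0.303; half-tol=0.300, Σhalf²=0.091389
  +C: nom +36.700 → Σnom=-19.300; wc +0.031/-0.280 → slack +0.395/-0.583; half-tol=0.156, Σhalf²=0.115570
  +D: nom +32.400 → Σnom=13.100; wc +0.180/-0.110 → slack +0.575/-0.693; half-tol=0.145, Σhalf²=0.136595
  -E: nom -33.750 → Σnom=-20.650; wc +0.250/-0.250 → slack +0.825/-0.943; half-tol=0.250, Σhalf²=0.199095
  +F: nom +33.800 → Σnom=13.150; wc +0.440/-0.061 → slack +1.265/-1.004; half-tol=0.251, Σhalf²=0.261845
  -G: nom -28.510 → Σnom=-15.360; wc +0.360/-0.051 → slack +1.625/-1.055; half-tol=0.205, Σhalf²=0.304075
  +H: nom +20.530 → Σnom=5.170; wc +0.100/-0.100 → slack +1.725/-1.155; half-tol=0.100, Σhalf²=0.314075
Nominal = 5.170. Worst-case = [5.170 - 1.155, 5.170 + 1.725] = [4.015, 6.895]. RSS = √0.314075 = 0.560.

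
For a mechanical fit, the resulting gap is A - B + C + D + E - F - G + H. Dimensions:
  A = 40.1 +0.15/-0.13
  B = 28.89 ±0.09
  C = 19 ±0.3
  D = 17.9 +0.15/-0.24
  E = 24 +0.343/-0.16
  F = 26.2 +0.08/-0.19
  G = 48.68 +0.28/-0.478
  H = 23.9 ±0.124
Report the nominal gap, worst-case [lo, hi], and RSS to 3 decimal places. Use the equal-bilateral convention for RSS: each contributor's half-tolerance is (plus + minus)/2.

nominal=21.130 wc=[19.726,22.955] rss=0.629

Stack each dimension's contribution:
  +A: nom +40.100 → Σnom=40.100; wc +0.150/-0.130 → slack +0.150/-0.130; half-tol=0.140, Σhalf²=0.019600
  -B: nom -28.890 → Σnom=11.210; wc +0.090/-0.090 → slack +0.240/-0.220; half-tol=0.090, Σhalf²=0.027700
  +C: nom +19.000 → Σnom=30.210; wc +0.300/-0.300 → slack +0.540/-0.520; half-tol=0.300, Σhalf²=0.117700
  +D: nom +17.900 → Σnom=48.110; wc +0.150/-0.240 → slack +0.690/-0.760; half-tol=0.195, Σhalf²=0.155725
  +E: nom +24.000 → Σnom=72.110; wc +0.343/-0.160 → slack +1.033/-0.920; half-tol=0.252, Σhalf²=0.218977
  -F: nom -26.200 → Σnom=45.910; wc +0.190/-0.080 → slack +1.223/-1.000; half-tol=0.135, Σhalf²=0.237202
  -G: nom -48.680 → Σnom=-2.770; wc +0.478/-0.280 → slack +1.701/-1.280; half-tol=0.379, Σhalf²=0.380843
  +H: nom +23.900 → Σnom=21.130; wc +0.124/-0.124 → slack +1.825/-1.404; half-tol=0.124, Σhalf²=0.396219
Nominal = 21.130. Worst-case = [21.130 - 1.404, 21.130 + 1.825] = [19.726, 22.955]. RSS = √0.396219 = 0.629.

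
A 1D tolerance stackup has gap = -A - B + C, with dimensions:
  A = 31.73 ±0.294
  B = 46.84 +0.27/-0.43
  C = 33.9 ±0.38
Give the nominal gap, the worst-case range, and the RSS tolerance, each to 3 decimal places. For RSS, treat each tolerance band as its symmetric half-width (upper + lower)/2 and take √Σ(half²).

Stack each dimension's contribution:
  -A: nom -31.730 → Σnom=-31.730; wc +0.294/-0.294 → slack +0.294/-0.294; half-tol=0.294, Σhalf²=0.086436
  -B: nom -46.840 → Σnom=-78.570; wc +0.430/-0.270 → slack +0.724/-0.564; half-tol=0.350, Σhalf²=0.208936
  +C: nom +33.900 → Σnom=-44.670; wc +0.380/-0.380 → slack +1.104/-0.944; half-tol=0.380, Σhalf²=0.353336
Nominal = -44.670. Worst-case = [-44.670 - 0.944, -44.670 + 1.104] = [-45.614, -43.566]. RSS = √0.353336 = 0.594.

nominal=-44.670 wc=[-45.614,-43.566] rss=0.594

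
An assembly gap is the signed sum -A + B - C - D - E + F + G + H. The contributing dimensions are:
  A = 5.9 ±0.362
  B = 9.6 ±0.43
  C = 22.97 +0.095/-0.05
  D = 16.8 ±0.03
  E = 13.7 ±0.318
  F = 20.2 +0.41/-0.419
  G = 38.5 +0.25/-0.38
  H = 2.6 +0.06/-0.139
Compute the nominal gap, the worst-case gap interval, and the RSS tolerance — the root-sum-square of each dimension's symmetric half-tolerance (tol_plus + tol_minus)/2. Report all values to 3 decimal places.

Stack each dimension's contribution:
  -A: nom -5.900 → Σnom=-5.900; wc +0.362/-0.362 → slack +0.362/-0.362; half-tol=0.362, Σhalf²=0.131044
  +B: nom +9.600 → Σnom=3.700; wc +0.430/-0.430 → slack +0.792/-0.792; half-tol=0.430, Σhalf²=0.315944
  -C: nom -22.970 → Σnom=-19.270; wc +0.050/-0.095 → slack +0.842/-0.887; half-tol=0.073, Σhalf²=0.321200
  -D: nom -16.800 → Σnom=-36.070; wc +0.030/-0.030 → slack +0.872/-0.917; half-tol=0.030, Σhalf²=0.322100
  -E: nom -13.700 → Σnom=-49.770; wc +0.318/-0.318 → slack +1.190/-1.235; half-tol=0.318, Σhalf²=0.423224
  +F: nom +20.200 → Σnom=-29.570; wc +0.410/-0.419 → slack +1.600/-1.654; half-tol=0.414, Σhalf²=0.595035
  +G: nom +38.500 → Σnom=8.930; wc +0.250/-0.380 → slack +1.850/-2.034; half-tol=0.315, Σhalf²=0.694260
  +H: nom +2.600 → Σnom=11.530; wc +0.060/-0.139 → slack +1.910/-2.173; half-tol=0.100, Σhalf²=0.704160
Nominal = 11.530. Worst-case = [11.530 - 2.173, 11.530 + 1.910] = [9.357, 13.440]. RSS = √0.704160 = 0.839.

nominal=11.530 wc=[9.357,13.440] rss=0.839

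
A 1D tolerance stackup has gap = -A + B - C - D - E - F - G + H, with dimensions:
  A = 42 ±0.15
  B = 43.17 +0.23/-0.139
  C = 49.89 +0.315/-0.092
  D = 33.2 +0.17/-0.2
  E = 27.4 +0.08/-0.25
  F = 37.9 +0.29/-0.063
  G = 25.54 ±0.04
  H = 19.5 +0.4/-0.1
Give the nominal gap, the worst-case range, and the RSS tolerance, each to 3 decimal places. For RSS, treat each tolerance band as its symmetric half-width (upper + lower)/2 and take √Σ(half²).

nominal=-153.260 wc=[-154.544,-151.835] rss=0.505

Stack each dimension's contribution:
  -A: nom -42.000 → Σnom=-42.000; wc +0.150/-0.150 → slack +0.150/-0.150; half-tol=0.150, Σhalf²=0.022500
  +B: nom +43.170 → Σnom=1.170; wc +0.230/-0.139 → slack +0.380/-0.289; half-tol=0.184, Σhalf²=0.056540
  -C: nom -49.890 → Σnom=-48.720; wc +0.092/-0.315 → slack +0.472/-0.604; half-tol=0.204, Σhalf²=0.097952
  -D: nom -33.200 → Σnom=-81.920; wc +0.200/-0.170 → slack +0.672/-0.774; half-tol=0.185, Σhalf²=0.132178
  -E: nom -27.400 → Σnom=-109.320; wc +0.250/-0.080 → slack +0.922/-0.854; half-tol=0.165, Σhalf²=0.159403
  -F: nom -37.900 → Σnom=-147.220; wc +0.063/-0.290 → slack +0.985/-1.144; half-tol=0.176, Σhalf²=0.190555
  -G: nom -25.540 → Σnom=-172.760; wc +0.040/-0.040 → slack +1.025/-1.184; half-tol=0.040, Σhalf²=0.192155
  +H: nom +19.500 → Σnom=-153.260; wc +0.400/-0.100 → slack +1.425/-1.284; half-tol=0.250, Σhalf²=0.254655
Nominal = -153.260. Worst-case = [-153.260 - 1.284, -153.260 + 1.425] = [-154.544, -151.835]. RSS = √0.254655 = 0.505.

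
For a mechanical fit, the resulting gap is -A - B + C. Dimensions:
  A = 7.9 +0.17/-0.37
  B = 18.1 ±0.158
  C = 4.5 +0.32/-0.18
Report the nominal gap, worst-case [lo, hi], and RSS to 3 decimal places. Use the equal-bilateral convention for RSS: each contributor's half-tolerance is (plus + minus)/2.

Stack each dimension's contribution:
  -A: nom -7.900 → Σnom=-7.900; wc +0.370/-0.170 → slack +0.370/-0.170; half-tol=0.270, Σhalf²=0.072900
  -B: nom -18.100 → Σnom=-26.000; wc +0.158/-0.158 → slack +0.528/-0.328; half-tol=0.158, Σhalf²=0.097864
  +C: nom +4.500 → Σnom=-21.500; wc +0.320/-0.180 → slack +0.848/-0.508; half-tol=0.250, Σhalf²=0.160364
Nominal = -21.500. Worst-case = [-21.500 - 0.508, -21.500 + 0.848] = [-22.008, -20.652]. RSS = √0.160364 = 0.400.

nominal=-21.500 wc=[-22.008,-20.652] rss=0.400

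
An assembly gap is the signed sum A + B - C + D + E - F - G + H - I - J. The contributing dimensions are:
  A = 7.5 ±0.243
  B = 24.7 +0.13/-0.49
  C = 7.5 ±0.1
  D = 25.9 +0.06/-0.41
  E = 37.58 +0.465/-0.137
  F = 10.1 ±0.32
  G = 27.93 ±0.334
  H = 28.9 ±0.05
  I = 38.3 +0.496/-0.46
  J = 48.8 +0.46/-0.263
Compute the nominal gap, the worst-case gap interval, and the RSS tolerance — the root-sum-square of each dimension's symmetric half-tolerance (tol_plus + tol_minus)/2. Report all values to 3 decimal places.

Stack each dimension's contribution:
  +A: nom +7.500 → Σnom=7.500; wc +0.243/-0.243 → slack +0.243/-0.243; half-tol=0.243, Σhalf²=0.059049
  +B: nom +24.700 → Σnom=32.200; wc +0.130/-0.490 → slack +0.373/-0.733; half-tol=0.310, Σhalf²=0.155149
  -C: nom -7.500 → Σnom=24.700; wc +0.100/-0.100 → slack +0.473/-0.833; half-tol=0.100, Σhalf²=0.165149
  +D: nom +25.900 → Σnom=50.600; wc +0.060/-0.410 → slack +0.533/-1.243; half-tol=0.235, Σhalf²=0.220374
  +E: nom +37.580 → Σnom=88.180; wc +0.465/-0.137 → slack +0.998/-1.380; half-tol=0.301, Σhalf²=0.310975
  -F: nom -10.100 → Σnom=78.080; wc +0.320/-0.320 → slack +1.318/-1.700; half-tol=0.320, Σhalf²=0.413375
  -G: nom -27.930 → Σnom=50.150; wc +0.334/-0.334 → slack +1.652/-2.034; half-tol=0.334, Σhalf²=0.524931
  +H: nom +28.900 → Σnom=79.050; wc +0.050/-0.050 → slack +1.702/-2.084; half-tol=0.050, Σhalf²=0.527431
  -I: nom -38.300 → Σnom=40.750; wc +0.460/-0.496 → slack +2.162/-2.580; half-tol=0.478, Σhalf²=0.755915
  -J: nom -48.800 → Σnom=-8.050; wc +0.263/-0.460 → slack +2.425/-3.040; half-tol=0.362, Σhalf²=0.886597
Nominal = -8.050. Worst-case = [-8.050 - 3.040, -8.050 + 2.425] = [-11.090, -5.625]. RSS = √0.886597 = 0.942.

nominal=-8.050 wc=[-11.090,-5.625] rss=0.942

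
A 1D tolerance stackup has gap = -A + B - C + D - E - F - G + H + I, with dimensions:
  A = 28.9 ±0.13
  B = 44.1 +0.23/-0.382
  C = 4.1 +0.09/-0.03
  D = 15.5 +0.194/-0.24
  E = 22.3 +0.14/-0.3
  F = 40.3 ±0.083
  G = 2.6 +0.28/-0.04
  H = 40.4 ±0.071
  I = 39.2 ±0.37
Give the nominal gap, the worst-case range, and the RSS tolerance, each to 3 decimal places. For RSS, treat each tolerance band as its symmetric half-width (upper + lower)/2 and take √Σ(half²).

nominal=41.000 wc=[39.214,42.448] rss=0.620

Stack each dimension's contribution:
  -A: nom -28.900 → Σnom=-28.900; wc +0.130/-0.130 → slack +0.130/-0.130; half-tol=0.130, Σhalf²=0.016900
  +B: nom +44.100 → Σnom=15.200; wc +0.230/-0.382 → slack +0.360/-0.512; half-tol=0.306, Σhalf²=0.110536
  -C: nom -4.100 → Σnom=11.100; wc +0.030/-0.090 → slack +0.390/-0.602; half-tol=0.060, Σhalf²=0.114136
  +D: nom +15.500 → Σnom=26.600; wc +0.194/-0.240 → slack +0.584/-0.842; half-tol=0.217, Σhalf²=0.161225
  -E: nom -22.300 → Σnom=4.300; wc +0.300/-0.140 → slack +0.884/-0.982; half-tol=0.220, Σhalf²=0.209625
  -F: nom -40.300 → Σnom=-36.000; wc +0.083/-0.083 → slack +0.967/-1.065; half-tol=0.083, Σhalf²=0.216514
  -G: nom -2.600 → Σnom=-38.600; wc +0.040/-0.280 → slack +1.007/-1.345; half-tol=0.160, Σhalf²=0.242114
  +H: nom +40.400 → Σnom=1.800; wc +0.071/-0.071 → slack +1.078/-1.416; half-tol=0.071, Σhalf²=0.247155
  +I: nom +39.200 → Σnom=41.000; wc +0.370/-0.370 → slack +1.448/-1.786; half-tol=0.370, Σhalf²=0.384055
Nominal = 41.000. Worst-case = [41.000 - 1.786, 41.000 + 1.448] = [39.214, 42.448]. RSS = √0.384055 = 0.620.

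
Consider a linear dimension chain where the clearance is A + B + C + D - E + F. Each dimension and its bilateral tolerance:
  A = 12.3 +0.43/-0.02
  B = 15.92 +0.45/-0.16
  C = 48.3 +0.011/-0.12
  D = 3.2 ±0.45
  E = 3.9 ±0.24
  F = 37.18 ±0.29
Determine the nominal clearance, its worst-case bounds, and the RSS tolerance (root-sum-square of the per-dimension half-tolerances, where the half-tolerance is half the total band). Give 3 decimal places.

nominal=113.000 wc=[111.720,114.871] rss=0.702

Stack each dimension's contribution:
  +A: nom +12.300 → Σnom=12.300; wc +0.430/-0.020 → slack +0.430/-0.020; half-tol=0.225, Σhalf²=0.050625
  +B: nom +15.920 → Σnom=28.220; wc +0.450/-0.160 → slack +0.880/-0.180; half-tol=0.305, Σhalf²=0.143650
  +C: nom +48.300 → Σnom=76.520; wc +0.011/-0.120 → slack +0.891/-0.300; half-tol=0.066, Σhalf²=0.147940
  +D: nom +3.200 → Σnom=79.720; wc +0.450/-0.450 → slack +1.341/-0.750; half-tol=0.450, Σhalf²=0.350440
  -E: nom -3.900 → Σnom=75.820; wc +0.240/-0.240 → slack +1.581/-0.990; half-tol=0.240, Σhalf²=0.408040
  +F: nom +37.180 → Σnom=113.000; wc +0.290/-0.290 → slack +1.871/-1.280; half-tol=0.290, Σhalf²=0.492140
Nominal = 113.000. Worst-case = [113.000 - 1.280, 113.000 + 1.871] = [111.720, 114.871]. RSS = √0.492140 = 0.702.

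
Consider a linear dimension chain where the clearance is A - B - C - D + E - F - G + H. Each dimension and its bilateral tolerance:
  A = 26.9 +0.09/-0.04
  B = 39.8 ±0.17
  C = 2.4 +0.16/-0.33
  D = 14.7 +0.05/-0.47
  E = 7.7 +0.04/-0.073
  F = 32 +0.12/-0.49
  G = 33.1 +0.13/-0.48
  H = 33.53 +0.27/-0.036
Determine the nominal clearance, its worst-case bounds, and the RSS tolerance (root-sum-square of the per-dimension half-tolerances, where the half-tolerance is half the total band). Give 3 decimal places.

nominal=-53.870 wc=[-54.649,-51.530] rss=0.611

Stack each dimension's contribution:
  +A: nom +26.900 → Σnom=26.900; wc +0.090/-0.040 → slack +0.090/-0.040; half-tol=0.065, Σhalf²=0.004225
  -B: nom -39.800 → Σnom=-12.900; wc +0.170/-0.170 → slack +0.260/-0.210; half-tol=0.170, Σhalf²=0.033125
  -C: nom -2.400 → Σnom=-15.300; wc +0.330/-0.160 → slack +0.590/-0.370; half-tol=0.245, Σhalf²=0.093150
  -D: nom -14.700 → Σnom=-30.000; wc +0.470/-0.050 → slack +1.060/-0.420; half-tol=0.260, Σhalf²=0.160750
  +E: nom +7.700 → Σnom=-22.300; wc +0.040/-0.073 → slack +1.100/-0.493; half-tol=0.056, Σhalf²=0.163942
  -F: nom -32.000 → Σnom=-54.300; wc +0.490/-0.120 → slack +1.590/-0.613; half-tol=0.305, Σhalf²=0.256967
  -G: nom -33.100 → Σnom=-87.400; wc +0.480/-0.130 → slack +2.070/-0.743; half-tol=0.305, Σhalf²=0.349992
  +H: nom +33.530 → Σnom=-53.870; wc +0.270/-0.036 → slack +2.340/-0.779; half-tol=0.153, Σhalf²=0.373401
Nominal = -53.870. Worst-case = [-53.870 - 0.779, -53.870 + 2.340] = [-54.649, -51.530]. RSS = √0.373401 = 0.611.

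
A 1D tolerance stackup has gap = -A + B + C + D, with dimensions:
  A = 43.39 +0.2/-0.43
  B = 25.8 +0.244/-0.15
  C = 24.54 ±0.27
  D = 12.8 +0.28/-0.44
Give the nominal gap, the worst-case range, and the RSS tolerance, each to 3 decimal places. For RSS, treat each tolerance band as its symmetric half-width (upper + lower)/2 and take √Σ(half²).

nominal=19.750 wc=[18.690,20.974] rss=0.584

Stack each dimension's contribution:
  -A: nom -43.390 → Σnom=-43.390; wc +0.430/-0.200 → slack +0.430/-0.200; half-tol=0.315, Σhalf²=0.099225
  +B: nom +25.800 → Σnom=-17.590; wc +0.244/-0.150 → slack +0.674/-0.350; half-tol=0.197, Σhalf²=0.138034
  +C: nom +24.540 → Σnom=6.950; wc +0.270/-0.270 → slack +0.944/-0.620; half-tol=0.270, Σhalf²=0.210934
  +D: nom +12.800 → Σnom=19.750; wc +0.280/-0.440 → slack +1.224/-1.060; half-tol=0.360, Σhalf²=0.340534
Nominal = 19.750. Worst-case = [19.750 - 1.060, 19.750 + 1.224] = [18.690, 20.974]. RSS = √0.340534 = 0.584.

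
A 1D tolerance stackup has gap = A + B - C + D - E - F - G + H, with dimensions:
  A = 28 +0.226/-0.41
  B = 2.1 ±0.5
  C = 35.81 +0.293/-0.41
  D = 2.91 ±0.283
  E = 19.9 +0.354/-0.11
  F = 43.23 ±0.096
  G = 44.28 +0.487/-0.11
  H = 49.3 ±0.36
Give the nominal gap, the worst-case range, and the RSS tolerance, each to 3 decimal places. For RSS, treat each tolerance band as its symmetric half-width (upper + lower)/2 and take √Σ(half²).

Stack each dimension's contribution:
  +A: nom +28.000 → Σnom=28.000; wc +0.226/-0.410 → slack +0.226/-0.410; half-tol=0.318, Σhalf²=0.101124
  +B: nom +2.100 → Σnom=30.100; wc +0.500/-0.500 → slack +0.726/-0.910; half-tol=0.500, Σhalf²=0.351124
  -C: nom -35.810 → Σnom=-5.710; wc +0.410/-0.293 → slack +1.136/-1.203; half-tol=0.351, Σhalf²=0.474676
  +D: nom +2.910 → Σnom=-2.800; wc +0.283/-0.283 → slack +1.419/-1.486; half-tol=0.283, Σhalf²=0.554765
  -E: nom -19.900 → Σnom=-22.700; wc +0.110/-0.354 → slack +1.529/-1.840; half-tol=0.232, Σhalf²=0.608589
  -F: nom -43.230 → Σnom=-65.930; wc +0.096/-0.096 → slack +1.625/-1.936; half-tol=0.096, Σhalf²=0.617805
  -G: nom -44.280 → Σnom=-110.210; wc +0.110/-0.487 → slack +1.735/-2.423; half-tol=0.298, Σhalf²=0.706908
  +H: nom +49.300 → Σnom=-60.910; wc +0.360/-0.360 → slack +2.095/-2.783; half-tol=0.360, Σhalf²=0.836507
Nominal = -60.910. Worst-case = [-60.910 - 2.783, -60.910 + 2.095] = [-63.693, -58.815]. RSS = √0.836507 = 0.915.

nominal=-60.910 wc=[-63.693,-58.815] rss=0.915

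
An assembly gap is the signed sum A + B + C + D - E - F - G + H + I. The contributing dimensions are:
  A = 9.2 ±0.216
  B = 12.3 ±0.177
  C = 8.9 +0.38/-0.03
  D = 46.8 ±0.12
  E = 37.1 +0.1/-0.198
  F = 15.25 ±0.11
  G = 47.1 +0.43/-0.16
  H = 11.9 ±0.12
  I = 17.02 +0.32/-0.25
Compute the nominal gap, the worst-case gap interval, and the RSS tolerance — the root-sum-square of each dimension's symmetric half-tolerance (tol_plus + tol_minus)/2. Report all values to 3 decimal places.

Stack each dimension's contribution:
  +A: nom +9.200 → Σnom=9.200; wc +0.216/-0.216 → slack +0.216/-0.216; half-tol=0.216, Σhalf²=0.046656
  +B: nom +12.300 → Σnom=21.500; wc +0.177/-0.177 → slack +0.393/-0.393; half-tol=0.177, Σhalf²=0.077985
  +C: nom +8.900 → Σnom=30.400; wc +0.380/-0.030 → slack +0.773/-0.423; half-tol=0.205, Σhalf²=0.120010
  +D: nom +46.800 → Σnom=77.200; wc +0.120/-0.120 → slack +0.893/-0.543; half-tol=0.120, Σhalf²=0.134410
  -E: nom -37.100 → Σnom=40.100; wc +0.198/-0.100 → slack +1.091/-0.643; half-tol=0.149, Σhalf²=0.156611
  -F: nom -15.250 → Σnom=24.850; wc +0.110/-0.110 → slack +1.201/-0.753; half-tol=0.110, Σhalf²=0.168711
  -G: nom -47.100 → Σnom=-22.250; wc +0.160/-0.430 → slack +1.361/-1.183; half-tol=0.295, Σhalf²=0.255736
  +H: nom +11.900 → Σnom=-10.350; wc +0.120/-0.120 → slack +1.481/-1.303; half-tol=0.120, Σhalf²=0.270136
  +I: nom +17.020 → Σnom=6.670; wc +0.320/-0.250 → slack +1.801/-1.553; half-tol=0.285, Σhalf²=0.351361
Nominal = 6.670. Worst-case = [6.670 - 1.553, 6.670 + 1.801] = [5.117, 8.471]. RSS = √0.351361 = 0.593.

nominal=6.670 wc=[5.117,8.471] rss=0.593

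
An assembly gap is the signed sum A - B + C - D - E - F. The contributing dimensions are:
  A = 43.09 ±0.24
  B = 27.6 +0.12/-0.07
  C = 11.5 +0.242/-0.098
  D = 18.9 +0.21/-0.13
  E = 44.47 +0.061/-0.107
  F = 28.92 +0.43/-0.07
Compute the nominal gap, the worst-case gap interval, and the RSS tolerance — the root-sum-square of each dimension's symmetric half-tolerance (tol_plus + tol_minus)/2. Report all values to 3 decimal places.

nominal=-65.300 wc=[-66.459,-64.441] rss=0.440

Stack each dimension's contribution:
  +A: nom +43.090 → Σnom=43.090; wc +0.240/-0.240 → slack +0.240/-0.240; half-tol=0.240, Σhalf²=0.057600
  -B: nom -27.600 → Σnom=15.490; wc +0.070/-0.120 → slack +0.310/-0.360; half-tol=0.095, Σhalf²=0.066625
  +C: nom +11.500 → Σnom=26.990; wc +0.242/-0.098 → slack +0.552/-0.458; half-tol=0.170, Σhalf²=0.095525
  -D: nom -18.900 → Σnom=8.090; wc +0.130/-0.210 → slack +0.682/-0.668; half-tol=0.170, Σhalf²=0.124425
  -E: nom -44.470 → Σnom=-36.380; wc +0.107/-0.061 → slack +0.789/-0.729; half-tol=0.084, Σhalf²=0.131481
  -F: nom -28.920 → Σnom=-65.300; wc +0.070/-0.430 → slack +0.859/-1.159; half-tol=0.250, Σhalf²=0.193981
Nominal = -65.300. Worst-case = [-65.300 - 1.159, -65.300 + 0.859] = [-66.459, -64.441]. RSS = √0.193981 = 0.440.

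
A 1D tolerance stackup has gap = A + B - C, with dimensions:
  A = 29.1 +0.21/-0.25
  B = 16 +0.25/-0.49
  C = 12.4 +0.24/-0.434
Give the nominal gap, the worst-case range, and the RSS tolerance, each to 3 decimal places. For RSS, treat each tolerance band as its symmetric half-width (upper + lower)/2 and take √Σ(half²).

Stack each dimension's contribution:
  +A: nom +29.100 → Σnom=29.100; wc +0.210/-0.250 → slack +0.210/-0.250; half-tol=0.230, Σhalf²=0.052900
  +B: nom +16.000 → Σnom=45.100; wc +0.250/-0.490 → slack +0.460/-0.740; half-tol=0.370, Σhalf²=0.189800
  -C: nom -12.400 → Σnom=32.700; wc +0.434/-0.240 → slack +0.894/-0.980; half-tol=0.337, Σhalf²=0.303369
Nominal = 32.700. Worst-case = [32.700 - 0.980, 32.700 + 0.894] = [31.720, 33.594]. RSS = √0.303369 = 0.551.

nominal=32.700 wc=[31.720,33.594] rss=0.551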